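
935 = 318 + 617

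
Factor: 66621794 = 2^1*33310897^1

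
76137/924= 25379/308 = 82.40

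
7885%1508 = 345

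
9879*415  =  4099785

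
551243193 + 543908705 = 1095151898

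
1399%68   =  39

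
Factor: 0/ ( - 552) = 0^1   =  0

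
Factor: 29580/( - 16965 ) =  - 68/39 = -2^2*3^ ( - 1)* 13^( - 1 ) * 17^1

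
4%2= 0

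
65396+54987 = 120383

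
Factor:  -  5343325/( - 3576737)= 5^2*13^1*41^1*151^(-1)*401^1*23687^ (-1) 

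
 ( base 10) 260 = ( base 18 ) e8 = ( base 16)104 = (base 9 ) 318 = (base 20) d0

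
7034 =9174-2140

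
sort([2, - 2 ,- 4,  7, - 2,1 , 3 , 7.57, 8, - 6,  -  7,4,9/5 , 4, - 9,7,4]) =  [ - 9,  -  7, - 6, - 4 , - 2, - 2,1 , 9/5,2,  3, 4,4 , 4,7 , 7,7.57,8 ] 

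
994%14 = 0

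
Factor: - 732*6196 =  - 2^4*3^1*61^1*1549^1= - 4535472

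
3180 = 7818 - 4638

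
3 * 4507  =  13521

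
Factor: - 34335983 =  - 11^1* 19^1*41^1 * 4007^1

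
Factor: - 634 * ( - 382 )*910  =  2^3 * 5^1 *7^1*13^1*191^1*317^1= 220391080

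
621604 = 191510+430094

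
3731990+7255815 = 10987805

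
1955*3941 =7704655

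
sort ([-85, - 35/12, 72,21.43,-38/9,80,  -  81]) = [-85,- 81 , - 38/9,  -  35/12,  21.43 , 72, 80]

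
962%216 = 98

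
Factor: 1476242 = 2^1 * 738121^1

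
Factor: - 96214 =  - 2^1*73^1 *659^1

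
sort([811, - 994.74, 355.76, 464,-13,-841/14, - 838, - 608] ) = [ - 994.74,-838 , - 608, - 841/14 ,-13, 355.76  ,  464, 811 ]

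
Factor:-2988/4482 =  - 2/3 = -2^1*3^( - 1 )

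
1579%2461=1579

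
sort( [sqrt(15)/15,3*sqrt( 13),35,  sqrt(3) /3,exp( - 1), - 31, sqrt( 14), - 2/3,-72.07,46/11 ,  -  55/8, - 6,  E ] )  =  [-72.07,-31, - 55/8,-6 ,  -  2/3 , sqrt ( 15 ) /15, exp(-1 ), sqrt(3 )/3, E, sqrt(14),  46/11, 3*sqrt( 13),35 ]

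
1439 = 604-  - 835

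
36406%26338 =10068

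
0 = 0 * 57716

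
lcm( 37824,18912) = 37824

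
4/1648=1/412=0.00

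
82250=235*350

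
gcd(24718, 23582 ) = 2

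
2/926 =1/463 =0.00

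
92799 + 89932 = 182731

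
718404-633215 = 85189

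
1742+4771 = 6513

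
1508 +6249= 7757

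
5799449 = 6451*899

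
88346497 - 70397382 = 17949115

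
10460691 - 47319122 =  - 36858431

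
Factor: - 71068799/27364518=-2^( - 1)*3^( - 2)*71^1*1000969^1*1520251^ (-1 ) 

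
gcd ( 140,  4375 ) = 35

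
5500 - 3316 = 2184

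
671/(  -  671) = - 1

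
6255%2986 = 283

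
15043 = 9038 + 6005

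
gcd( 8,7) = 1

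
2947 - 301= 2646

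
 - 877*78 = - 68406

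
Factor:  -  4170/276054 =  - 5^1* 331^( - 1 ) = -  5/331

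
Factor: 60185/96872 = 2^(  -  3 )*5^1*12037^1*12109^( - 1)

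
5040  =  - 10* (-504)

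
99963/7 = 99963/7= 14280.43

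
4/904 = 1/226 = 0.00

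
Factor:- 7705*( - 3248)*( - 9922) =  - 2^5*5^1*7^1* 11^2 * 23^1*29^1*41^1 * 67^1= - 248306384480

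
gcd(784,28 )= 28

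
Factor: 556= 2^2*139^1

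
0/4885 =0 = 0.00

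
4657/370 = 4657/370= 12.59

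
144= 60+84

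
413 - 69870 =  - 69457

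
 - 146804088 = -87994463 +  - 58809625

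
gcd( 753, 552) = 3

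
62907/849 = 20969/283  =  74.10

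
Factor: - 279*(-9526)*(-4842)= -12868844868 = - 2^2*3^4*11^1*31^1*269^1*433^1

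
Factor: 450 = 2^1* 3^2*5^2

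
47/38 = 1 +9/38 = 1.24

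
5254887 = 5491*957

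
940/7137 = 940/7137 =0.13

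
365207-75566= 289641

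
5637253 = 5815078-177825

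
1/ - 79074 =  - 1 + 79073/79074 = -0.00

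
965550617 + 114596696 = 1080147313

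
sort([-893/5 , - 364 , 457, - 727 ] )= [ - 727, - 364, - 893/5, 457 ] 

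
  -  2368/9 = - 264 + 8/9 =- 263.11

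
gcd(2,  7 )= 1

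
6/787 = 6/787 = 0.01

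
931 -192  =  739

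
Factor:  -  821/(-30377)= 1/37 = 37^ ( -1) 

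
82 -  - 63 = 145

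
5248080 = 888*5910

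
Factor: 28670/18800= 61/40 = 2^(  -  3)* 5^( - 1)*61^1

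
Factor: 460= 2^2*5^1*23^1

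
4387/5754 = 4387/5754  =  0.76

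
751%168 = 79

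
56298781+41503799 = 97802580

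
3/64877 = 3/64877= 0.00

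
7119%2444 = 2231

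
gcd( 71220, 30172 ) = 4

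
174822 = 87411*2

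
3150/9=350 = 350.00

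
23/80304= 23/80304=   0.00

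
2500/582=4+86/291= 4.30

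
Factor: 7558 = 2^1*3779^1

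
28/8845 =28/8845 = 0.00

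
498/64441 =498/64441 =0.01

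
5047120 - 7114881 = - 2067761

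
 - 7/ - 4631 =7/4631 =0.00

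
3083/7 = 3083/7 = 440.43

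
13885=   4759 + 9126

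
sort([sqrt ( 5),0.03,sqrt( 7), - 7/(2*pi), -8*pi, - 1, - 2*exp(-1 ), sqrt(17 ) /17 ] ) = [ - 8*pi, - 7/( 2*pi), - 1,-2*exp( - 1 ),0.03,sqrt(17) /17, sqrt( 5 ),  sqrt ( 7)] 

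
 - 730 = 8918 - 9648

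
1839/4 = 459 + 3/4  =  459.75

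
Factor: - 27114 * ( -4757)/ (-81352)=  - 2^( - 2 ) * 3^1*67^1*71^1*4519^1*10169^( - 1 ) = - 64490649/40676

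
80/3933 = 80/3933 = 0.02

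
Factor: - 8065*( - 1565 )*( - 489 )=-3^1*5^2*163^1*313^1*1613^1 = - 6172023525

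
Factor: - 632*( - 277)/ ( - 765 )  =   - 175064/765 = - 2^3*3^( - 2) * 5^( - 1 )  *  17^(- 1)*79^1*277^1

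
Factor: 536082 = 2^1* 3^1*47^1*1901^1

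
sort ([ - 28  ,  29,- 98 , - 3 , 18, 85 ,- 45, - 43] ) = [ - 98, - 45, - 43, - 28, -3, 18, 29,85] 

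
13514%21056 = 13514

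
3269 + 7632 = 10901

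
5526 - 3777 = 1749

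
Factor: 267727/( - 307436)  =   - 2^( - 2) * 151^( - 1)*509^( - 1)*267727^1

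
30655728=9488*3231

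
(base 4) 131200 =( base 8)3540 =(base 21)45J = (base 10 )1888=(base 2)11101100000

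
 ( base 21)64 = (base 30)4a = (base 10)130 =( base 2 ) 10000010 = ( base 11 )109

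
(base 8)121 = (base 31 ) 2j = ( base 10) 81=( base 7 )144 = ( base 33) 2f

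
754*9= 6786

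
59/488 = 59/488 = 0.12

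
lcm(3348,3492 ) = 324756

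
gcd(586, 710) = 2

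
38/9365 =38/9365=0.00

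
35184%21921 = 13263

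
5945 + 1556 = 7501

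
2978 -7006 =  -4028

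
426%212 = 2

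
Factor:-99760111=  - 11^1*9069101^1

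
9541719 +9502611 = 19044330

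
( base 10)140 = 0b10001100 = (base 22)68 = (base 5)1030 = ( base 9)165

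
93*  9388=873084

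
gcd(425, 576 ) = 1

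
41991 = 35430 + 6561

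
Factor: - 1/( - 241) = 241^ ( - 1) 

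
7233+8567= 15800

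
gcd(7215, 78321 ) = 3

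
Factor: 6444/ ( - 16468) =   -  3^2*23^( - 1) =- 9/23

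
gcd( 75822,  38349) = 3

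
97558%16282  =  16148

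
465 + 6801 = 7266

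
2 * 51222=102444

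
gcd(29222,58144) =2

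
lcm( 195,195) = 195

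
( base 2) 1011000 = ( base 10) 88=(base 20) 48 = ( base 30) 2s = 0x58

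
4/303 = 4/303 = 0.01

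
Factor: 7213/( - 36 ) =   -  2^( - 2)*3^( - 2)*7213^1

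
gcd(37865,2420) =5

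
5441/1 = 5441 = 5441.00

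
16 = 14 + 2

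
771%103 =50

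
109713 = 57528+52185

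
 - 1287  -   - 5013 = 3726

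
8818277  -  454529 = 8363748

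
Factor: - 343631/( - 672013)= 467^( - 1 )*1439^( - 1)*343631^1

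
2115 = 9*235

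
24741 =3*8247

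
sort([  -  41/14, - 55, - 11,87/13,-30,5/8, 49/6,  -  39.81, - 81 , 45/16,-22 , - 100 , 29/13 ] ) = [ - 100, -81, - 55, - 39.81, - 30 , - 22,-11, - 41/14, 5/8,29/13,45/16,87/13, 49/6 ] 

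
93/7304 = 93/7304 = 0.01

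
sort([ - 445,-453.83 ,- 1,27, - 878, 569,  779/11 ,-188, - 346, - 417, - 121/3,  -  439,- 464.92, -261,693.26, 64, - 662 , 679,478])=[ - 878, - 662, - 464.92,-453.83,-445,- 439,- 417, - 346, - 261,  -  188 , - 121/3, - 1 , 27, 64, 779/11 , 478, 569, 679,693.26] 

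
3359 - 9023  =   - 5664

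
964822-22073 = 942749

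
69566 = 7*9938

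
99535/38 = 2619 + 13/38= 2619.34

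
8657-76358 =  -67701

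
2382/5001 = 794/1667 = 0.48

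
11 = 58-47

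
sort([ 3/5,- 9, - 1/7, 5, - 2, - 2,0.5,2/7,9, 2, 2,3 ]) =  [  -  9,  -  2, - 2 , - 1/7,2/7,0.5,3/5, 2, 2 , 3,5, 9 ]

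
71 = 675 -604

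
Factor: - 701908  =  -2^2 * 379^1*463^1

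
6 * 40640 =243840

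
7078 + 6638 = 13716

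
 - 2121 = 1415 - 3536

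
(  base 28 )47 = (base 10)119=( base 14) 87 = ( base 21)5E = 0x77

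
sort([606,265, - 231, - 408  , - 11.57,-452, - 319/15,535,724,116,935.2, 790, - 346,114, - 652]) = [ - 652, - 452, - 408, - 346, -231, - 319/15, - 11.57,114,116,  265,535, 606 , 724,790, 935.2 ] 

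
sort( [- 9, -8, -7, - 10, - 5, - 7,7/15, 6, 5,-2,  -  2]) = [ - 10,- 9,-8 , - 7, - 7, - 5,-2,  -  2,7/15, 5, 6]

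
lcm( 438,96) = 7008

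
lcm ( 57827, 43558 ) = 3353966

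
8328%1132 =404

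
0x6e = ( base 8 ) 156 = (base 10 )110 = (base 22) 50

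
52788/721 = 52788/721 = 73.21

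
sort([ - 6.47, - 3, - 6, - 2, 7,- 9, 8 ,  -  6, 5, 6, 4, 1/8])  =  [-9, - 6.47 ,-6, - 6, - 3, - 2, 1/8, 4,  5  ,  6,7, 8] 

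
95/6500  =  19/1300= 0.01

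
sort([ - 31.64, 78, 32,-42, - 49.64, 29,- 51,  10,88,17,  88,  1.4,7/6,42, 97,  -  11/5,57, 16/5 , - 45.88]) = [ - 51, - 49.64, - 45.88 , - 42, - 31.64,  -  11/5, 7/6, 1.4, 16/5, 10,17, 29, 32, 42,  57, 78,  88, 88,97]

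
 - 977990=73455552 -74433542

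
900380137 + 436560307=1336940444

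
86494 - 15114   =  71380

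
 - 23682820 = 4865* (-4868)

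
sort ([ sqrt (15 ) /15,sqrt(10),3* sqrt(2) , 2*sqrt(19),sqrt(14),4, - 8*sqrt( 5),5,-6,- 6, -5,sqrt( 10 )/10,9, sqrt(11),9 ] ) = [-8*sqrt(5),  -  6,  -  6,-5,sqrt (15)/15, sqrt( 10)/10,sqrt(10),sqrt(11),sqrt(14),4, 3* sqrt( 2), 5,  2*sqrt(19),9,9 ] 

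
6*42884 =257304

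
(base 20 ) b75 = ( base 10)4545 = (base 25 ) 76k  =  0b1000111000001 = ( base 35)3ou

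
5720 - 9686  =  -3966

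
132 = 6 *22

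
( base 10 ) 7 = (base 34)7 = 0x7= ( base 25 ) 7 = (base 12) 7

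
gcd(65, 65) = 65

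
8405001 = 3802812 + 4602189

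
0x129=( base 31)9i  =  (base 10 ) 297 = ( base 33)90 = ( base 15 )14C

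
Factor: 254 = 2^1*127^1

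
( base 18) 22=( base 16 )26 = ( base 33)15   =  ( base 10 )38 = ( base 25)1d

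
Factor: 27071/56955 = 3^( - 1 )*5^( - 1) * 11^1 * 23^1 * 107^1 * 3797^( - 1)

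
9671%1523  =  533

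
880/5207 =880/5207 = 0.17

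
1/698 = 1/698 = 0.00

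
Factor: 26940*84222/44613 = 252104520/4957  =  2^3*3^1*5^1*449^1 *4679^1*4957^( - 1)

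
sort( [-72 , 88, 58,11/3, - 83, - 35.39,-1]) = [ -83, - 72, - 35.39, - 1, 11/3,58, 88] 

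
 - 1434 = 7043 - 8477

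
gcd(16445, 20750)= 5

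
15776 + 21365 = 37141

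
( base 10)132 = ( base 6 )340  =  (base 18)76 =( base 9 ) 156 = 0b10000100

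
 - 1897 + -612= - 2509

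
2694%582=366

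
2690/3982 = 1345/1991 = 0.68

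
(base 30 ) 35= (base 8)137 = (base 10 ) 95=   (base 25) 3k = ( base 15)65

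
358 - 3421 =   -  3063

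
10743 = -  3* ( - 3581)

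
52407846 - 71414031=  - 19006185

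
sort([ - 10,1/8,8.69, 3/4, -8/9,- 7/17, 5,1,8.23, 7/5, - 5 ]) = [ - 10, - 5, - 8/9, - 7/17, 1/8,3/4,1, 7/5, 5, 8.23, 8.69]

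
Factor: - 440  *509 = - 223960 = - 2^3 * 5^1 * 11^1* 509^1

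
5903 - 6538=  -635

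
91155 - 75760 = 15395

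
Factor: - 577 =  - 577^1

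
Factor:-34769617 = -34769617^1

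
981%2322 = 981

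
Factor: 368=2^4*23^1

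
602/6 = 100  +  1/3 = 100.33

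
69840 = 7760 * 9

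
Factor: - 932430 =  - 2^1  *3^1*5^1*31081^1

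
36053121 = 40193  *897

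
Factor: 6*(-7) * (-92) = 3864= 2^3*3^1*7^1*23^1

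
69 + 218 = 287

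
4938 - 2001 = 2937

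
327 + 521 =848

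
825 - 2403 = -1578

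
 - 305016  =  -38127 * 8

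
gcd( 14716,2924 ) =4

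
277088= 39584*7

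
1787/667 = 1787/667 = 2.68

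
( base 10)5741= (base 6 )42325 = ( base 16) 166D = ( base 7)22511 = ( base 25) 94g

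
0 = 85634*0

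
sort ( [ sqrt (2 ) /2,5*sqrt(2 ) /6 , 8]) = [sqrt(2)/2,5 * sqrt(2)/6,8]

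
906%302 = 0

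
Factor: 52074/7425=526/75=2^1*3^ ( - 1) *5^( - 2)*263^1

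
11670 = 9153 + 2517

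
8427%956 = 779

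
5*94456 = 472280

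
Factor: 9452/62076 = 2363/15519 = 3^(-1 )*7^(-1)*17^1 * 139^1*739^( - 1 ) 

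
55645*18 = 1001610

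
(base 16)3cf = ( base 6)4303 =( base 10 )975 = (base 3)1100010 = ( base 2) 1111001111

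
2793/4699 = 2793/4699 = 0.59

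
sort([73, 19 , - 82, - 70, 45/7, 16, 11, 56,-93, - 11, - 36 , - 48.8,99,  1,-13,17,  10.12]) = [ - 93 ,  -  82, - 70, - 48.8,- 36, - 13, - 11,1, 45/7, 10.12,  11, 16 , 17,  19,56, 73,99 ] 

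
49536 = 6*8256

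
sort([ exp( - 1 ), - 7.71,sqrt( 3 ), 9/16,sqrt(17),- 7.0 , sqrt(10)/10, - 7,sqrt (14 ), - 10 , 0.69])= [ - 10, - 7.71, - 7.0,-7, sqrt(10 ) /10, exp( - 1),  9/16, 0.69, sqrt(3 ),sqrt(14) , sqrt ( 17 )]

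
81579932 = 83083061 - 1503129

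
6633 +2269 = 8902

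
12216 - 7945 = 4271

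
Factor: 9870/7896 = 2^( - 2) * 5^1 = 5/4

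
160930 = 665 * 242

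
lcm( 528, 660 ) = 2640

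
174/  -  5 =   -  174/5 = - 34.80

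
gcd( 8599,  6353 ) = 1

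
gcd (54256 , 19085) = 1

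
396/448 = 99/112 = 0.88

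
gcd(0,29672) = 29672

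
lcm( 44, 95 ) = 4180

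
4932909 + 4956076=9888985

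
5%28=5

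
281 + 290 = 571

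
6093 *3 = 18279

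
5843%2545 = 753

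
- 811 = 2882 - 3693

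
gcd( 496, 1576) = 8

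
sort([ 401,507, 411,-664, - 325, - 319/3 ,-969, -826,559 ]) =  [  -  969,-826, - 664, - 325, -319/3,401, 411,507, 559] 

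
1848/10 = 924/5 = 184.80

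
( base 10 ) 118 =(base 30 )3s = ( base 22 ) 58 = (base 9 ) 141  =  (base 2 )1110110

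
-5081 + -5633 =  - 10714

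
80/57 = 1 + 23/57= 1.40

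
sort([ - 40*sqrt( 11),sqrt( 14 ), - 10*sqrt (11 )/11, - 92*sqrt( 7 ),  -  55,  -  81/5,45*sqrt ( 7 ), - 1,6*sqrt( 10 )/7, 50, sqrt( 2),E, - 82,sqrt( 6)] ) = [ - 92*sqrt( 7),- 40*sqrt( 11 ),  -  82, - 55, - 81/5, - 10*sqrt( 11)/11,-1, sqrt( 2),sqrt(6 ),6*sqrt(10) /7,E,sqrt( 14 ),50, 45*sqrt( 7)]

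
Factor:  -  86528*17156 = - 2^11*13^2*4289^1 = -1484474368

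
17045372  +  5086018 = 22131390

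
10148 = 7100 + 3048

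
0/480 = 0  =  0.00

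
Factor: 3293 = 37^1*89^1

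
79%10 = 9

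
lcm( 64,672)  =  1344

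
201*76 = 15276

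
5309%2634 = 41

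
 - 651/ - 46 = 14 + 7/46 = 14.15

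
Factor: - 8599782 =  - 2^1*3^1*79^1*18143^1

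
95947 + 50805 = 146752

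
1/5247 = 1/5247 = 0.00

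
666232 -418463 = 247769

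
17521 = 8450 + 9071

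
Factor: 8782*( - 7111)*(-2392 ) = 2^4*13^2*23^1*547^1*4391^1 = 149377534384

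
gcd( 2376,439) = 1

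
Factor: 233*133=30989  =  7^1*  19^1*233^1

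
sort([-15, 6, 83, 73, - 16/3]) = [ - 15, - 16/3,6,73,83] 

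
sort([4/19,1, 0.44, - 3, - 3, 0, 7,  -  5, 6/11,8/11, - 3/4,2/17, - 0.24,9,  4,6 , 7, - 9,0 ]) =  [ - 9 , - 5 , - 3 , - 3, - 3/4 , - 0.24,0,0,2/17, 4/19, 0.44,6/11 , 8/11 , 1,4,6,7, 7,9]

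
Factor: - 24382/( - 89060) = 2^( - 1 )*5^( - 1)*61^( - 1 )*167^1=167/610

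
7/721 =1/103 =0.01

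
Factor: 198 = 2^1 * 3^2*11^1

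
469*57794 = 27105386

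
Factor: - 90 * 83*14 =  - 2^2 * 3^2*5^1*7^1*83^1= - 104580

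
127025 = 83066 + 43959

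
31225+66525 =97750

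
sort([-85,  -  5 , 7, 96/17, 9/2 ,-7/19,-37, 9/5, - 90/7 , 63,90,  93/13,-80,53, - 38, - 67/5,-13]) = [ - 85,-80,-38,  -  37, - 67/5, - 13, - 90/7, - 5 ,-7/19,  9/5, 9/2, 96/17, 7,  93/13, 53, 63, 90 ] 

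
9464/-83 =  - 115 + 81/83 = - 114.02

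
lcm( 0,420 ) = 0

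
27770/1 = 27770 = 27770.00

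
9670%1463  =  892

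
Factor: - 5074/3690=-2537/1845  =  -3^( - 2 )*5^(-1)*41^( - 1)*43^1*59^1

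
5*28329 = 141645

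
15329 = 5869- - 9460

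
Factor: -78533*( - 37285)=5^1 * 7^1*13^1*863^1*7457^1 =2928102905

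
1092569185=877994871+214574314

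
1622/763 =1622/763 = 2.13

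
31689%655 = 249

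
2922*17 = 49674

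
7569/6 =1261+1/2 = 1261.50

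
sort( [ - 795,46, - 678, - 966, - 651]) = [ - 966,-795,-678, - 651, 46 ]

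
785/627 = 1 + 158/627 = 1.25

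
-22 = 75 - 97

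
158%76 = 6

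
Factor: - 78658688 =  -  2^7*131^1 * 4691^1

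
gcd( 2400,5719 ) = 1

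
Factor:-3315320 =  - 2^3*5^1 * 82883^1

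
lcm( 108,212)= 5724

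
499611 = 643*777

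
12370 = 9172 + 3198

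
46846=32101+14745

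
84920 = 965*88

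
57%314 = 57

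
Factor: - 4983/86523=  - 11^1*191^( - 1 )  =  - 11/191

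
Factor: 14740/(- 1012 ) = - 5^1 * 23^( - 1 )  *  67^1 = - 335/23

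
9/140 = 9/140 = 0.06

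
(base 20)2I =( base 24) 2a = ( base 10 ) 58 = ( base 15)3d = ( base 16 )3A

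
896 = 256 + 640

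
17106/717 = 23 + 205/239 = 23.86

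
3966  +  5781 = 9747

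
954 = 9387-8433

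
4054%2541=1513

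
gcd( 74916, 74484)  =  36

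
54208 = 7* 7744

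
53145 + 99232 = 152377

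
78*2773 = 216294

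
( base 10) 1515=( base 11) 1158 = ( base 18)4c3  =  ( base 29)1N7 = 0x5EB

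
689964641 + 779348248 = 1469312889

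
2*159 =318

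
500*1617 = 808500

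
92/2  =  46 = 46.00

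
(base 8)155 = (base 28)3P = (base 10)109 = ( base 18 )61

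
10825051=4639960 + 6185091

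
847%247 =106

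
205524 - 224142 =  - 18618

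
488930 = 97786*5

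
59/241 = 59/241 = 0.24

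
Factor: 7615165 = 5^1*263^1*5791^1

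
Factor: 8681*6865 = 59595065 = 5^1*1373^1 * 8681^1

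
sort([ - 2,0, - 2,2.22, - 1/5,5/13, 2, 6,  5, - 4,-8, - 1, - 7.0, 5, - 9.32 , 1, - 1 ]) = [ -9.32 , - 8 ,-7.0, -4, - 2, - 2,-1, - 1, -1/5,0,5/13,1 , 2,  2.22,  5,  5,6 ]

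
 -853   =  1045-1898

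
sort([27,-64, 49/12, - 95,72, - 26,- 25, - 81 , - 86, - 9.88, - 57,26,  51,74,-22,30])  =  [-95, -86, - 81,-64, - 57 ,-26, - 25, - 22 ,-9.88,49/12,26, 27 , 30,51,72, 74]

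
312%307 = 5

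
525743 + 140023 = 665766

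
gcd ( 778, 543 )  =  1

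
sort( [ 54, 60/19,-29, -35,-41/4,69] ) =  [ -35, - 29, - 41/4, 60/19, 54, 69 ] 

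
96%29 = 9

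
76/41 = 1  +  35/41= 1.85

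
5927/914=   6 + 443/914 = 6.48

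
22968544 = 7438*3088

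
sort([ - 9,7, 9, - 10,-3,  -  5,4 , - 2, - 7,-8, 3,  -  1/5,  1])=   [ - 10, - 9, - 8, - 7 , - 5, -3, - 2, - 1/5,1,3,4, 7, 9]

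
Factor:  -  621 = -3^3*23^1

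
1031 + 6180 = 7211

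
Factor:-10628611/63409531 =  -7^1*43^1*35311^1  *63409531^( - 1)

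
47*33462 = 1572714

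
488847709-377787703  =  111060006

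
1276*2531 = 3229556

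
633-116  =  517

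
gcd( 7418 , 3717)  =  1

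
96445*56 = 5400920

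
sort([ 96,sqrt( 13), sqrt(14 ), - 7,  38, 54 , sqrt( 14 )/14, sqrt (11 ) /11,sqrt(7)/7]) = [ - 7, sqrt( 14)/14,sqrt( 11)/11, sqrt( 7 ) /7,  sqrt(13),  sqrt(14), 38,  54, 96]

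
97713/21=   4653= 4653.00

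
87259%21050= 3059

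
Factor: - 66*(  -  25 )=1650=2^1*3^1*5^2*11^1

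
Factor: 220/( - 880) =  - 2^( - 2)  =  -1/4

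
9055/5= 1811 = 1811.00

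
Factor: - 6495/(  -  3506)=2^( - 1 )*3^1 * 5^1*433^1 * 1753^( -1)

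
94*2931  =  275514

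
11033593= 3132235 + 7901358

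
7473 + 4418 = 11891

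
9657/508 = 19 + 5/508 = 19.01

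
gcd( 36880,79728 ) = 16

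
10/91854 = 5/45927 = 0.00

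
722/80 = 9 + 1/40 = 9.03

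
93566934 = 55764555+37802379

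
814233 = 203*4011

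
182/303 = 182/303 = 0.60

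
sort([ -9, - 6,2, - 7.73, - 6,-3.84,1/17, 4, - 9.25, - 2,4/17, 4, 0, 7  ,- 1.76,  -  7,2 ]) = [ - 9.25 , - 9, - 7.73 , - 7, - 6, - 6, - 3.84,-2, - 1.76,0, 1/17,4/17, 2,2,4, 4 , 7 ]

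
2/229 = 2/229 = 0.01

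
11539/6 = 11539/6= 1923.17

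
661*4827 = 3190647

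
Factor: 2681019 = 3^5*11^1*17^1*59^1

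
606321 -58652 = 547669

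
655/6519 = 655/6519=0.10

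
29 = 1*29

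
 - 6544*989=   -6472016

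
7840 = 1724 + 6116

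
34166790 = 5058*6755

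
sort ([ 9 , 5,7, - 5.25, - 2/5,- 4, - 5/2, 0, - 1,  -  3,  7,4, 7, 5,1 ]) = [ - 5.25, - 4, -3,-5/2,  -  1, - 2/5,0,1,4,5,5, 7, 7,7, 9]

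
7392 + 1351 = 8743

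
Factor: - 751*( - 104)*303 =2^3 * 3^1*13^1*101^1*751^1 = 23665512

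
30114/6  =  5019 = 5019.00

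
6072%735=192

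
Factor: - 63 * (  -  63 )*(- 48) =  - 2^4*3^5*7^2= - 190512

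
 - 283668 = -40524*7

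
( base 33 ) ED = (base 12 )337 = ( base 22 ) LD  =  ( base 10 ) 475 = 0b111011011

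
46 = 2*23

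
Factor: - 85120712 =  - 2^3*10640089^1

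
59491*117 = 6960447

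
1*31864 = 31864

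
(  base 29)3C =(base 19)54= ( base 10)99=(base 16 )63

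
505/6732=505/6732  =  0.08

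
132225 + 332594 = 464819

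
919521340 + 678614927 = 1598136267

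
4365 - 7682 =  - 3317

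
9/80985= 3/26995 = 0.00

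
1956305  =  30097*65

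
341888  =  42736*8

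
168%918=168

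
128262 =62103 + 66159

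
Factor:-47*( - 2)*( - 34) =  - 2^2* 17^1*47^1 = -3196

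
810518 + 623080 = 1433598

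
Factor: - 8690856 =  - 2^3*3^1*37^1*9787^1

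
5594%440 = 314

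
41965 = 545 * 77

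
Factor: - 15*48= - 720 = - 2^4*3^2*5^1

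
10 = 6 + 4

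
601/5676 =601/5676 =0.11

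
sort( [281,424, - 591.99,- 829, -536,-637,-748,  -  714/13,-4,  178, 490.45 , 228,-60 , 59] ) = [ - 829, - 748, - 637,-591.99, - 536, - 60, - 714/13, - 4, 59,178, 228, 281,424, 490.45] 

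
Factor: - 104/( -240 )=2^ ( - 1 )*3^( - 1 )*5^( - 1)*13^1 = 13/30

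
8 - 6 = 2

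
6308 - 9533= - 3225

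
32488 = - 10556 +43044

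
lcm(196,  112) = 784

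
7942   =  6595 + 1347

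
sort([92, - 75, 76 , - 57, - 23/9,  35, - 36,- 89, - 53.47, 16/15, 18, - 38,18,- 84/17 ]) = [-89, - 75,-57, - 53.47, - 38, - 36, - 84/17 ,- 23/9, 16/15,18, 18,35,76, 92 ]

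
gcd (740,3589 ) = 37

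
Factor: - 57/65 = -3^1 * 5^(- 1) * 13^(-1) *19^1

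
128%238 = 128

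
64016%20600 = 2216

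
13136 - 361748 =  - 348612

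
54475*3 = 163425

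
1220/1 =1220 = 1220.00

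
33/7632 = 11/2544 = 0.00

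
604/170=302/85=3.55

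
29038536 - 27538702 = 1499834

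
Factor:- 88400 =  - 2^4*5^2*13^1*17^1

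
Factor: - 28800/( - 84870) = 320/943= 2^6 * 5^1*23^( - 1)*41^ ( - 1 )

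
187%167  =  20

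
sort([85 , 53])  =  [53,  85 ]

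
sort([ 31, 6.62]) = [6.62,31]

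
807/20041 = 807/20041 = 0.04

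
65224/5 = 65224/5 = 13044.80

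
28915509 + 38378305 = 67293814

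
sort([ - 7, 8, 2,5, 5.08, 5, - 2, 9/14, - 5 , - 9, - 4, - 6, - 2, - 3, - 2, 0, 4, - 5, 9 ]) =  [ - 9, - 7, - 6, - 5, - 5, - 4, - 3, - 2, -2, - 2,0,9/14, 2, 4, 5, 5,5.08, 8, 9]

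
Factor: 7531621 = 463^1 * 16267^1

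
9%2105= 9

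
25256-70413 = -45157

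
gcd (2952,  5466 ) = 6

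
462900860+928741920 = 1391642780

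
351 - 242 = 109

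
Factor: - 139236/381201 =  - 2^2*41^1*449^(-1 ) = - 164/449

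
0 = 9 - 9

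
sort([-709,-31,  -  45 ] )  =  [- 709,-45, - 31]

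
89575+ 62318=151893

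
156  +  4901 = 5057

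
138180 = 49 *2820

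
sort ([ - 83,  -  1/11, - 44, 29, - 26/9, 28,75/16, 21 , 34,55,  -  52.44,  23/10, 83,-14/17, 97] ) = [  -  83, - 52.44, - 44, - 26/9, - 14/17,-1/11, 23/10,75/16,  21, 28,29, 34, 55, 83, 97 ] 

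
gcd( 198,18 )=18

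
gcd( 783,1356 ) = 3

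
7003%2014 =961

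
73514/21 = 10502/3  =  3500.67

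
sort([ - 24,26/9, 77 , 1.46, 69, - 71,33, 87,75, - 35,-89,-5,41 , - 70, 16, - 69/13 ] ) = [ - 89, - 71, - 70,-35, - 24, - 69/13, - 5, 1.46 , 26/9,16,  33, 41,69,75, 77,87]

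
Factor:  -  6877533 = - 3^1*13^1*176347^1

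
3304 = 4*826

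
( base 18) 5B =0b1100101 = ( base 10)101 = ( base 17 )5g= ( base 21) 4H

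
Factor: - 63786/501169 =-2^1*3^1*151^(-1 )*3319^( - 1) * 10631^1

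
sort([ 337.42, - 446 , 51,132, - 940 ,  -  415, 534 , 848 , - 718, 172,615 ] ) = [ - 940 ,-718, - 446, -415, 51,  132, 172, 337.42 , 534, 615,848] 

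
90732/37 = 90732/37 =2452.22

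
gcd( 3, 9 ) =3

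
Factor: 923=13^1* 71^1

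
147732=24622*6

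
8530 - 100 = 8430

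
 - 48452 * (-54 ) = 2616408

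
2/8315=2/8315 = 0.00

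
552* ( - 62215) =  - 34342680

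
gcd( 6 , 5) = 1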